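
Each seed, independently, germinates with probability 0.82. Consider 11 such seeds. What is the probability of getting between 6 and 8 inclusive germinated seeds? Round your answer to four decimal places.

0.3096

X ~ Binomial(11, 0.82); P(6 ≤ X ≤ 8) = Σ C(11,k) p^k (1−p)^(11−k) over k:
  k=6: C(11,6)·0.82^6·0.18^5 = 0.026539
  k=7: C(11,7)·0.82^7·0.18^4 = 0.086358
  k=8: C(11,8)·0.82^8·0.18^3 = 0.196704
Total = 0.309600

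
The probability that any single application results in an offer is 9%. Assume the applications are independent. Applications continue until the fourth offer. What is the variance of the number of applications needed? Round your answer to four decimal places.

Y = total applications until the fourth success; negative binomial with r=4, p=0.09.
Var(Y) = r(1−p)/p² = 4·0.91 / 0.09² = 449.382716

449.3827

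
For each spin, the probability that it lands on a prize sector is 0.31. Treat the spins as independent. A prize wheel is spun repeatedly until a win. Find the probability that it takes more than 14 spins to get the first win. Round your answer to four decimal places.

0.0055

Y = number of spins to the first success; geometric, p = 0.31.
P(Y > 14) = P(first 14 all fail) = (1−p)^14 = 0.005545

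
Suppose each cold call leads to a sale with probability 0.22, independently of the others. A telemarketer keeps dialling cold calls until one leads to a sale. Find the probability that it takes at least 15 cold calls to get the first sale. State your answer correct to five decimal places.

Y = number of cold calls to the first success; geometric, p = 0.22.
P(Y > 14) = P(first 14 all fail) = (1−p)^14 = 0.0308549

0.03085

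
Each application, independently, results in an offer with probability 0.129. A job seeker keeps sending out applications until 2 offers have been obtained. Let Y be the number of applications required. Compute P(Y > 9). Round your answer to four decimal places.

Needing more than 9 applications ⇔ fewer than 2 successes in the first 9. With X ~ Binomial(9, 0.129), P(Y > 9) = P(X ≤ 1).
  k=0: C(9,0)·0.129^0·0.871^9 = 0.288512
  k=1: C(9,1)·0.129^1·0.871^8 = 0.384572
P(X ≤ 1) = 0.673083

0.6731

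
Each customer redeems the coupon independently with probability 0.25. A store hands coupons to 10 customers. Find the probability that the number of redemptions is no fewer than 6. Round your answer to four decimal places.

X ~ Binomial(10, 0.25); P(X ≥ 6) = Σ C(10,k) p^k (1−p)^(10−k) over k:
  k=6: C(10,6)·0.25^6·0.75^4 = 0.016222
  k=7: C(10,7)·0.25^7·0.75^3 = 0.003090
  k=8: C(10,8)·0.25^8·0.75^2 = 0.000386
  k=9: C(10,9)·0.25^9·0.75^1 = 0.000029
  k=10: C(10,10)·0.25^10·0.75^0 = 0.000001
Total = 0.019728

0.0197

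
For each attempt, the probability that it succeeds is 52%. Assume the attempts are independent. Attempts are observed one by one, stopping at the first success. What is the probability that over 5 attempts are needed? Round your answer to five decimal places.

0.02548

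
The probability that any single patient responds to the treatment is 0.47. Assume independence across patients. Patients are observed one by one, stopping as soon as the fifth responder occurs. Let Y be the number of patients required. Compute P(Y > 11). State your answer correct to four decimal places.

Needing more than 11 patients ⇔ fewer than 5 successes in the first 11. With X ~ Binomial(11, 0.47), P(Y > 11) = P(X ≤ 4).
  k=0: C(11,0)·0.47^0·0.53^11 = 0.000927
  k=1: C(11,1)·0.47^1·0.53^10 = 0.009042
  k=2: C(11,2)·0.47^2·0.53^9 = 0.040090
  k=3: C(11,3)·0.47^3·0.53^8 = 0.106656
  k=4: C(11,4)·0.47^4·0.53^7 = 0.189163
P(X ≤ 4) = 0.345878

0.3459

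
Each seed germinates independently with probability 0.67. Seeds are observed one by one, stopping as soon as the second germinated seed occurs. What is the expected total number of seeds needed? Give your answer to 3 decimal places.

2.985

Y = total seeds until the second success; negative binomial with r=2, p=0.67.
E[Y] = r / p = 2 / 0.67 = 2.98507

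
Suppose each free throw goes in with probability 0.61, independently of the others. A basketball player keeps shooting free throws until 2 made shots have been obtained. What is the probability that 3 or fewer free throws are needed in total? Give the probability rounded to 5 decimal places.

0.66234

Finishing within 3 free throws ⇔ at least 2 successes in the first 3. With X ~ Binomial(3, 0.61), P(Y ≤ 3) = 1 − P(X ≤ 1).
  k=0: C(3,0)·0.61^0·0.39^3 = 0.0593190
  k=1: C(3,1)·0.61^1·0.39^2 = 0.2783430
1 − 0.3376620 = 0.6623380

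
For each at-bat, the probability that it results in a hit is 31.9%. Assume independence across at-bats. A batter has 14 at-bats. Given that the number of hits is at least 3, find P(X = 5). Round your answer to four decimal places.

X ~ Binomial(14, 0.319). Want P(X=5 | X≥3) = P(X=5) / P(X≥3).
P(X=5) = C(14,5)·0.319^5·0.681^9 = 0.208325
P(X≥3) = 1 − 0.004614 − 0.030257 − 0.092127 = 0.873002
Ratio = 0.208325 / 0.873002 = 0.238631

0.2386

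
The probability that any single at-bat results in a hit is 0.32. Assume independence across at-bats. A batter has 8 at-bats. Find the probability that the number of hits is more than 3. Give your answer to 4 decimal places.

X ~ Binomial(8, 0.32); P(X ≥ 4) = Σ C(8,k) p^k (1−p)^(8−k) over k:
  k=4: C(8,4)·0.32^4·0.68^4 = 0.156940
  k=5: C(8,5)·0.32^5·0.68^3 = 0.059083
  k=6: C(8,6)·0.32^6·0.68^2 = 0.013902
  k=7: C(8,7)·0.32^7·0.68^1 = 0.001869
  k=8: C(8,8)·0.32^8·0.68^0 = 0.000110
Total = 0.231904

0.2319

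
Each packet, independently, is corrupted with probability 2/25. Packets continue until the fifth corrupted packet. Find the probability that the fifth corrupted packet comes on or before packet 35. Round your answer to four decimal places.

Finishing within 35 packets ⇔ at least 5 successes in the first 35. With X ~ Binomial(35, 0.08), P(Y ≤ 35) = 1 − P(X ≤ 4).
  k=0: C(35,0)·0.08^0·0.92^35 = 0.054022
  k=1: C(35,1)·0.08^1·0.92^34 = 0.164416
  k=2: C(35,2)·0.08^2·0.92^33 = 0.243050
  k=3: C(35,3)·0.08^3·0.92^32 = 0.232482
  k=4: C(35,4)·0.08^4·0.92^31 = 0.161727
1 − 0.855698 = 0.144302

0.1443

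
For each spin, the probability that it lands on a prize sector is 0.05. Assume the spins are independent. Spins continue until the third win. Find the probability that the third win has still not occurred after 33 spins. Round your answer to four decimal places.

Needing more than 33 spins ⇔ fewer than 3 successes in the first 33. With X ~ Binomial(33, 0.05), P(Y > 33) = P(X ≤ 2).
  k=0: C(33,0)·0.05^0·0.95^33 = 0.184026
  k=1: C(33,1)·0.05^1·0.95^32 = 0.319624
  k=2: C(33,2)·0.05^2·0.95^31 = 0.269157
P(X ≤ 2) = 0.772807

0.7728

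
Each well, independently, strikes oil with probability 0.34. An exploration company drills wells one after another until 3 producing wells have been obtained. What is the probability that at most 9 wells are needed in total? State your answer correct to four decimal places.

Finishing within 9 wells ⇔ at least 3 successes in the first 9. With X ~ Binomial(9, 0.34), P(Y ≤ 9) = 1 − P(X ≤ 2).
  k=0: C(9,0)·0.34^0·0.66^9 = 0.023763
  k=1: C(9,1)·0.34^1·0.66^8 = 0.110172
  k=2: C(9,2)·0.34^2·0.66^7 = 0.227022
1 − 0.360957 = 0.639043

0.6390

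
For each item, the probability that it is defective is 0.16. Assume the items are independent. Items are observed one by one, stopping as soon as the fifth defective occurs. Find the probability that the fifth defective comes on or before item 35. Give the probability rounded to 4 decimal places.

0.6791

Finishing within 35 items ⇔ at least 5 successes in the first 35. With X ~ Binomial(35, 0.16), P(Y ≤ 35) = 1 − P(X ≤ 4).
  k=0: C(35,0)·0.16^0·0.84^35 = 0.002238
  k=1: C(35,1)·0.16^1·0.84^34 = 0.014917
  k=2: C(35,2)·0.16^2·0.84^33 = 0.048303
  k=3: C(35,3)·0.16^3·0.84^32 = 0.101206
  k=4: C(35,4)·0.16^4·0.84^31 = 0.154219
1 − 0.320883 = 0.679117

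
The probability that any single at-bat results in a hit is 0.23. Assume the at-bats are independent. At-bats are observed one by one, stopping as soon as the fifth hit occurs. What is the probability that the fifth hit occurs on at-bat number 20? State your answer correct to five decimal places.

Y = trial on which the fifth success occurs; negative binomial, r=5, p=0.23.
P(Y=20) = C(19,4) · p^5 · (1−p)^15
= 3876 · 0.00064363 · 0.019832 = 0.0494748

0.04947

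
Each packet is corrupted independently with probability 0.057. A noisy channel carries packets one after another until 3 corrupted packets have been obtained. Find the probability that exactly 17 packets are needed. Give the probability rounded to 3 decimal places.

Y = trial on which the third success occurs; negative binomial, r=3, p=0.057.
P(Y=17) = C(16,2) · p^3 · (1−p)^14
= 120 · 0.00018519 · 0.43971 = 0.00977

0.010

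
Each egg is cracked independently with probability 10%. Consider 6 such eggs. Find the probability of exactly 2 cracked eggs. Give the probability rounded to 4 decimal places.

0.0984

X ~ Binomial(n=6, p=0.10).
P(X=2) = C(6,2) · p^2 · (1−p)^4
= 15 · 0.01 · 0.6561 = 0.098415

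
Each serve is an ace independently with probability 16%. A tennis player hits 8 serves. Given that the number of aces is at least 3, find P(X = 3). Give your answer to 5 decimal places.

0.78246

X ~ Binomial(8, 0.16). Want P(X=3 | X≥3) = P(X=3) / P(X≥3).
P(X=3) = C(8,3)·0.16^3·0.84^5 = 0.0959278
P(X≥3) = 1 − 0.2478759 − 0.3777156 − 0.2518104 = 0.1225980
Ratio = 0.0959278 / 0.1225980 = 0.7824577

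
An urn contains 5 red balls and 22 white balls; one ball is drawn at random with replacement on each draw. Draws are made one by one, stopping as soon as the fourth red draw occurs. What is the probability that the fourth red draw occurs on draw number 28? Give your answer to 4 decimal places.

Y = trial on which the fourth success occurs; negative binomial, r=4, p=0.185185.
P(Y=28) = C(27,3) · p^4 · (1−p)^24
= 2925 · 0.001176 · 0.0073352 = 0.025233

0.0252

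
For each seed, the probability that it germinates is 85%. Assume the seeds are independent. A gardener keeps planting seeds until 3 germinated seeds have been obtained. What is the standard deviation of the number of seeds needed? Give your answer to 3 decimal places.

0.789

Y = total seeds until the third success; negative binomial with r=3, p=0.85.
SD(Y) = √[r(1−p)/p²] = √(0.62284) = 0.78920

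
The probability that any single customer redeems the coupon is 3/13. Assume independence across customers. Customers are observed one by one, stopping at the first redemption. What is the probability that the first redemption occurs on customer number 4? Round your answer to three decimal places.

Geometric (trials to first success), p = 0.230769.
P(Y = 4) = (1−p)^3 · p = 0.45517 · 0.230769 = 0.10504

0.105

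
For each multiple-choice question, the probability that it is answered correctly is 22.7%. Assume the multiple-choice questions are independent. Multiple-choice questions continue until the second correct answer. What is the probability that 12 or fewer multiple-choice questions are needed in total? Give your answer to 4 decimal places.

Finishing within 12 multiple-choice questions ⇔ at least 2 successes in the first 12. With X ~ Binomial(12, 0.227), P(Y ≤ 12) = 1 − P(X ≤ 1).
  k=0: C(12,0)·0.227^0·0.773^12 = 0.045515
  k=1: C(12,1)·0.227^1·0.773^11 = 0.160392
1 − 0.205907 = 0.794093

0.7941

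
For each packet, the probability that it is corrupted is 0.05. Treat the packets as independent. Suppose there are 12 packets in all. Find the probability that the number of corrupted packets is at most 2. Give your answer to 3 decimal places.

0.980

X ~ Binomial(12, 0.05); P(X ≤ 2) = Σ C(12,k) p^k (1−p)^(12−k) over k:
  k=0: C(12,0)·0.05^0·0.95^12 = 0.54036
  k=1: C(12,1)·0.05^1·0.95^11 = 0.34128
  k=2: C(12,2)·0.05^2·0.95^10 = 0.09879
Total = 0.98043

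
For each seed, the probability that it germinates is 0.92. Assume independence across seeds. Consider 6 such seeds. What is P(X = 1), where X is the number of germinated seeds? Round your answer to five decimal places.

0.00002

X ~ Binomial(n=6, p=0.92).
P(X=1) = C(6,1) · p^1 · (1−p)^5
= 6 · 0.92 · 3.2768e-06 = 0.0000181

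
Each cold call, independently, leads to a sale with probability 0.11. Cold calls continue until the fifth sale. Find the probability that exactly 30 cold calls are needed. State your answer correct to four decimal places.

Y = trial on which the fifth success occurs; negative binomial, r=5, p=0.11.
P(Y=30) = C(29,4) · p^5 · (1−p)^25
= 23751 · 1.6105e-05 · 0.054294 = 0.020768

0.0208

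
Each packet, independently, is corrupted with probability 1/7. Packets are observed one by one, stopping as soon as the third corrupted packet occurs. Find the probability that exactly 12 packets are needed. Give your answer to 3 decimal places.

0.040

Y = trial on which the third success occurs; negative binomial, r=3, p=0.142857.
P(Y=12) = C(11,2) · p^3 · (1−p)^9
= 55 · 0.0029155 · 0.24973 = 0.04004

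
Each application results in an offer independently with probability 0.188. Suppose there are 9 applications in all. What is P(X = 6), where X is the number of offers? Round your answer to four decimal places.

0.0020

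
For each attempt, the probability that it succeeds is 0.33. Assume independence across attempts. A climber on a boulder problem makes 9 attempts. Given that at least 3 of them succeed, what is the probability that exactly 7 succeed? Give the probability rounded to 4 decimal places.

0.0112

X ~ Binomial(9, 0.33). Want P(X=7 | X≥3) = P(X=7) / P(X≥3).
P(X=7) = C(9,7)·0.33^7·0.67^2 = 0.006887
P(X≥3) = 1 − 0.027207 − 0.120602 − 0.237604 = 0.614587
Ratio = 0.006887 / 0.614587 = 0.011206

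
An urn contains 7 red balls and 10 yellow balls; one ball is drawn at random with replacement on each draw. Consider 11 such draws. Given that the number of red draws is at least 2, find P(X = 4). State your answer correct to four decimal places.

X ~ Binomial(11, 0.411765). Want P(X=4 | X≥2) = P(X=4) / P(X≥2).
P(X=4) = C(11,4)·0.411765^4·0.588235^7 = 0.231189
P(X≥2) = 1 − 0.002918 − 0.022467 = 0.974615
Ratio = 0.231189 / 0.974615 = 0.237211

0.2372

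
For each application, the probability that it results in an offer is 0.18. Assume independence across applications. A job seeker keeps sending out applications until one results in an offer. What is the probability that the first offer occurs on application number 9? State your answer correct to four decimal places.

0.0368

Geometric (trials to first success), p = 0.18.
P(Y = 9) = (1−p)^8 · p = 0.20441 · 0.18 = 0.036795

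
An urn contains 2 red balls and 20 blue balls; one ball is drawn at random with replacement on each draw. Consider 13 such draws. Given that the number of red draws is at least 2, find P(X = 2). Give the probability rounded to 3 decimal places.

X ~ Binomial(13, 0.090909). Want P(X=2 | X≥2) = P(X=2) / P(X≥2).
P(X=2) = C(13,2)·0.090909^2·0.909091^11 = 0.22594
P(X≥2) = 1 − 0.28966 − 0.37656 = 0.33377
Ratio = 0.22594 / 0.33377 = 0.67692

0.677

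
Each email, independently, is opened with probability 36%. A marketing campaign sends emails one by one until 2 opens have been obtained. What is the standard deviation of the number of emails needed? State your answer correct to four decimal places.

Y = total emails until the second success; negative binomial with r=2, p=0.36.
SD(Y) = √[r(1−p)/p²] = √(9.876543) = 3.142697

3.1427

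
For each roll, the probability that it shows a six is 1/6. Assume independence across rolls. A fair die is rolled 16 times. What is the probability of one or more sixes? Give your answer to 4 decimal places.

P(at least one) = 1 − P(none) = 1 − (1 − 0.166667)^16
= 1 − 0.054088 = 0.945912

0.9459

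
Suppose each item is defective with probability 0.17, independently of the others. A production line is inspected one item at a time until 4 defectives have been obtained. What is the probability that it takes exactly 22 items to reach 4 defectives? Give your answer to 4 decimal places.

Y = trial on which the fourth success occurs; negative binomial, r=4, p=0.17.
P(Y=22) = C(21,3) · p^4 · (1−p)^18
= 1330 · 0.00083521 · 0.034947 = 0.038820

0.0388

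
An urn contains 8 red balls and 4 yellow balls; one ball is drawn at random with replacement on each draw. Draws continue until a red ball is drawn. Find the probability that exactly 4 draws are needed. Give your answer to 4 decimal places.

0.0247

Geometric (trials to first success), p = 0.666667.
P(Y = 4) = (1−p)^3 · p = 0.037037 · 0.666667 = 0.024691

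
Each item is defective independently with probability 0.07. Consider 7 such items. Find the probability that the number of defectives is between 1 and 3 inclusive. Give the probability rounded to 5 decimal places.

0.39759

X ~ Binomial(7, 0.07); P(1 ≤ X ≤ 3) = Σ C(7,k) p^k (1−p)^(7−k) over k:
  k=1: C(7,1)·0.07^1·0.93^6 = 0.3170252
  k=2: C(7,2)·0.07^2·0.93^5 = 0.0715863
  k=3: C(7,3)·0.07^3·0.93^4 = 0.0089804
Total = 0.3975919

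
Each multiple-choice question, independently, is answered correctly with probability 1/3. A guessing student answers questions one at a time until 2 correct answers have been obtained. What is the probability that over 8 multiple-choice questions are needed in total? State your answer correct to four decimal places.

Needing more than 8 multiple-choice questions ⇔ fewer than 2 successes in the first 8. With X ~ Binomial(8, 0.333333), P(Y > 8) = P(X ≤ 1).
  k=0: C(8,0)·0.333333^0·0.666667^8 = 0.039018
  k=1: C(8,1)·0.333333^1·0.666667^7 = 0.156074
P(X ≤ 1) = 0.195092

0.1951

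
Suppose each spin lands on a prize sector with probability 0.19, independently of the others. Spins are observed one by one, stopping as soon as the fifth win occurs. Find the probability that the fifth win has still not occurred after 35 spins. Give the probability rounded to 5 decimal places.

0.17854

Needing more than 35 spins ⇔ fewer than 5 successes in the first 35. With X ~ Binomial(35, 0.19), P(Y > 35) = P(X ≤ 4).
  k=0: C(35,0)·0.19^0·0.81^35 = 0.0006266
  k=1: C(35,1)·0.19^1·0.81^34 = 0.0051441
  k=2: C(35,2)·0.19^2·0.81^33 = 0.0205130
  k=3: C(35,3)·0.19^3·0.81^32 = 0.0529287
  k=4: C(35,4)·0.19^4·0.81^31 = 0.0993230
P(X ≤ 4) = 0.1785354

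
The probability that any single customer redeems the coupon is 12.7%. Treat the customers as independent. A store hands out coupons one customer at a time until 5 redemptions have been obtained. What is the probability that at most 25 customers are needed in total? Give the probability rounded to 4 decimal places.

Finishing within 25 customers ⇔ at least 5 successes in the first 25. With X ~ Binomial(25, 0.127), P(Y ≤ 25) = 1 − P(X ≤ 4).
  k=0: C(25,0)·0.127^0·0.873^25 = 0.033524
  k=1: C(25,1)·0.127^1·0.873^24 = 0.121923
  k=2: C(25,2)·0.127^2·0.873^23 = 0.212841
  k=3: C(25,3)·0.127^3·0.873^22 = 0.237385
  k=4: C(25,4)·0.127^4·0.873^21 = 0.189935
1 − 0.795608 = 0.204392

0.2044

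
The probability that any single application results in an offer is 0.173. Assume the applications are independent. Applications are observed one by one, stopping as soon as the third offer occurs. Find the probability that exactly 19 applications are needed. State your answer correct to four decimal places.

Y = trial on which the third success occurs; negative binomial, r=3, p=0.173.
P(Y=19) = C(18,2) · p^3 · (1−p)^16
= 153 · 0.0051777 · 0.047873 = 0.037924

0.0379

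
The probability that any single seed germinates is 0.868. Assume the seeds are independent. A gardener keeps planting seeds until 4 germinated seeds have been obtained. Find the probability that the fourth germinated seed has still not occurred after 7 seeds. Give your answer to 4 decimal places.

Needing more than 7 seeds ⇔ fewer than 4 successes in the first 7. With X ~ Binomial(7, 0.868), P(Y > 7) = P(X ≤ 3).
  k=0: C(7,0)·0.868^0·0.132^7 = 0.000001
  k=1: C(7,1)·0.868^1·0.132^6 = 0.000032
  k=2: C(7,2)·0.868^2·0.132^5 = 0.000634
  k=3: C(7,3)·0.868^3·0.132^4 = 0.006949
P(X ≤ 3) = 0.007616

0.0076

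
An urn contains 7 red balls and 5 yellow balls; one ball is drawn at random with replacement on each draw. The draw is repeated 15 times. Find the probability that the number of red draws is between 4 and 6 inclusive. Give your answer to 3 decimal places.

X ~ Binomial(15, 0.583333); P(4 ≤ X ≤ 6) = Σ C(15,k) p^k (1−p)^(15−k) over k:
  k=4: C(15,4)·0.583333^4·0.416667^11 = 0.01039
  k=5: C(15,5)·0.583333^5·0.416667^10 = 0.03199
  k=6: C(15,6)·0.583333^6·0.416667^9 = 0.07465
Total = 0.11702

0.117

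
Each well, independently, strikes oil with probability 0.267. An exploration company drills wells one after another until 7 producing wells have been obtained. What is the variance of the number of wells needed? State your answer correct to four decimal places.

Y = total wells until the seventh success; negative binomial with r=7, p=0.267.
Var(Y) = r(1−p)/p² = 7·0.733 / 0.267² = 71.974638

71.9746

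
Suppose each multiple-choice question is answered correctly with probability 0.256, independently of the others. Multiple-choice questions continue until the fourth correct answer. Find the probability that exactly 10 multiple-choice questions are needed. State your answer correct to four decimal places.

Y = trial on which the fourth success occurs; negative binomial, r=4, p=0.256.
P(Y=10) = C(9,3) · p^4 · (1−p)^6
= 84 · 0.004295 · 0.1696 = 0.061189

0.0612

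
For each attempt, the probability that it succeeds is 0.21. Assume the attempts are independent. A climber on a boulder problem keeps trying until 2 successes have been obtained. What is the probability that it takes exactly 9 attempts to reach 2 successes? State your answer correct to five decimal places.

0.06775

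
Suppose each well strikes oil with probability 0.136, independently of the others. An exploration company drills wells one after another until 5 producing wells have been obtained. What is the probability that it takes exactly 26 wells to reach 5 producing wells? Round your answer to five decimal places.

0.02733

Y = trial on which the fifth success occurs; negative binomial, r=5, p=0.136.
P(Y=26) = C(25,4) · p^5 · (1−p)^21
= 12650 · 4.6526e-05 · 0.046429 = 0.0273258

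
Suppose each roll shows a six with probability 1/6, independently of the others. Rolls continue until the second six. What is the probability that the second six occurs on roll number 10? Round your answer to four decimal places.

0.0581

Y = trial on which the second success occurs; negative binomial, r=2, p=0.166667.
P(Y=10) = C(9,1) · p^2 · (1−p)^8
= 9 · 0.027778 · 0.23257 = 0.058142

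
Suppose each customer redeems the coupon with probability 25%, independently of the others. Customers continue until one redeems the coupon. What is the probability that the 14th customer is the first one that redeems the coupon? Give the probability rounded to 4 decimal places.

0.0059

Geometric (trials to first success), p = 0.25.
P(Y = 14) = (1−p)^13 · p = 0.023757 · 0.25 = 0.005939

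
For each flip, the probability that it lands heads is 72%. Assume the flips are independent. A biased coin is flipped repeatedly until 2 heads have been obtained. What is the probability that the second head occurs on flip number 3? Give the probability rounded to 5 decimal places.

Y = trial on which the second success occurs; negative binomial, r=2, p=0.72.
P(Y=3) = C(2,1) · p^2 · (1−p)^1
= 2 · 0.5184 · 0.28 = 0.2903040

0.29030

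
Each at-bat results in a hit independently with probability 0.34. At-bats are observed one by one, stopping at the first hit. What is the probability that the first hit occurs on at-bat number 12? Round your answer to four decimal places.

0.0035

Geometric (trials to first success), p = 0.34.
P(Y = 12) = (1−p)^11 · p = 0.010351 · 0.34 = 0.003519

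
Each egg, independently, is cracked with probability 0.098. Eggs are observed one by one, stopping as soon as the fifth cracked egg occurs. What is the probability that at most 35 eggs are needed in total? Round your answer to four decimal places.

0.2556

Finishing within 35 eggs ⇔ at least 5 successes in the first 35. With X ~ Binomial(35, 0.098), P(Y ≤ 35) = 1 − P(X ≤ 4).
  k=0: C(35,0)·0.098^0·0.902^35 = 0.027054
  k=1: C(35,1)·0.098^1·0.902^34 = 0.102877
  k=2: C(35,2)·0.098^2·0.902^33 = 0.190014
  k=3: C(35,3)·0.098^3·0.902^32 = 0.227090
  k=4: C(35,4)·0.098^4·0.902^31 = 0.197382
1 − 0.744415 = 0.255585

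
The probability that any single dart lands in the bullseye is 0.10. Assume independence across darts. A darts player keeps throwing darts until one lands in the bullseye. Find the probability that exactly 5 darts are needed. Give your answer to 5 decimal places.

Geometric (trials to first success), p = 0.10.
P(Y = 5) = (1−p)^4 · p = 0.6561 · 0.10 = 0.0656100

0.06561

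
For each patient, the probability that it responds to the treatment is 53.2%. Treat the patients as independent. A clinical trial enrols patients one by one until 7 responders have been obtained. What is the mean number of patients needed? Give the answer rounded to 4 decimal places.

Y = total patients until the seventh success; negative binomial with r=7, p=0.532.
E[Y] = r / p = 7 / 0.532 = 13.157895

13.1579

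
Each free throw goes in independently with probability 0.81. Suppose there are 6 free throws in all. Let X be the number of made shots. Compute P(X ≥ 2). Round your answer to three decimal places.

X ~ Binomial(6, 0.81); P(X ≥ 2) = Σ C(6,k) p^k (1−p)^(6−k) over k:
  k=2: C(6,2)·0.81^2·0.19^4 = 0.01283
  k=3: C(6,3)·0.81^3·0.19^3 = 0.07290
  k=4: C(6,4)·0.81^4·0.19^2 = 0.23310
  k=5: C(6,5)·0.81^5·0.19^1 = 0.39749
  k=6: C(6,6)·0.81^6·0.19^0 = 0.28243
Total = 0.99875

0.999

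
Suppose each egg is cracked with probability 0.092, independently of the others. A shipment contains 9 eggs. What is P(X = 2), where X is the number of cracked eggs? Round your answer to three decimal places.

X ~ Binomial(n=9, p=0.092).
P(X=2) = C(9,2) · p^2 · (1−p)^7
= 36 · 0.008464 · 0.50886 = 0.15505

0.155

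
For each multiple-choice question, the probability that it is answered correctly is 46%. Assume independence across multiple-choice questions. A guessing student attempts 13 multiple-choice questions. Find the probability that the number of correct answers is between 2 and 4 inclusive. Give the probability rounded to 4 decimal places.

0.2025

X ~ Binomial(13, 0.46); P(2 ≤ X ≤ 4) = Σ C(13,k) p^k (1−p)^(13−k) over k:
  k=2: C(13,2)·0.46^2·0.54^11 = 0.018791
  k=3: C(13,3)·0.46^3·0.54^10 = 0.058692
  k=4: C(13,4)·0.46^4·0.54^9 = 0.124992
Total = 0.202474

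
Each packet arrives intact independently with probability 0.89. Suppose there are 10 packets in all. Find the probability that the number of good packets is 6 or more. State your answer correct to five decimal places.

X ~ Binomial(10, 0.89); P(X ≥ 6) = Σ C(10,k) p^k (1−p)^(10−k) over k:
  k=6: C(10,6)·0.89^6·0.11^4 = 0.0152802
  k=7: C(10,7)·0.89^7·0.11^3 = 0.0706463
  k=8: C(10,8)·0.89^8·0.11^2 = 0.2143473
  k=9: C(10,9)·0.89^9·0.11^1 = 0.3853920
  k=10: C(10,10)·0.89^10·0.11^0 = 0.3118172
Total = 0.9974830

0.99748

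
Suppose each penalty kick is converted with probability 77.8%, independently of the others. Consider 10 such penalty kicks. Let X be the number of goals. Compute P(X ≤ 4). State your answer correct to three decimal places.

0.011

X ~ Binomial(10, 0.778); P(X ≤ 4) = Σ C(10,k) p^k (1−p)^(10−k) over k:
  k=0: C(10,0)·0.778^0·0.222^10 = 0.00000
  k=1: C(10,1)·0.778^1·0.222^9 = 0.00001
  k=2: C(10,2)·0.778^2·0.222^8 = 0.00016
  k=3: C(10,3)·0.778^3·0.222^7 = 0.00150
  k=4: C(10,4)·0.778^4·0.222^6 = 0.00921
Total = 0.01088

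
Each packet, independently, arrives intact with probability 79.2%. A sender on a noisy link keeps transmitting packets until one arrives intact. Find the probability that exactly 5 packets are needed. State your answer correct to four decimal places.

Geometric (trials to first success), p = 0.792.
P(Y = 5) = (1−p)^4 · p = 0.0018718 · 0.792 = 0.001482

0.0015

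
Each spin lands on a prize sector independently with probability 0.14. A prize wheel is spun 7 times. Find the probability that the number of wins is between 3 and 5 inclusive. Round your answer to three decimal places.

X ~ Binomial(7, 0.14); P(3 ≤ X ≤ 5) = Σ C(7,k) p^k (1−p)^(7−k) over k:
  k=3: C(7,3)·0.14^3·0.86^4 = 0.05253
  k=4: C(7,4)·0.14^4·0.86^3 = 0.00855
  k=5: C(7,5)·0.14^5·0.86^2 = 0.00084
Total = 0.06192

0.062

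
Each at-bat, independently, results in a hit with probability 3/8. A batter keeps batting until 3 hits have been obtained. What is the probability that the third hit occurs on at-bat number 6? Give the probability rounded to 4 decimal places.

0.1287

Y = trial on which the third success occurs; negative binomial, r=3, p=0.375.
P(Y=6) = C(5,2) · p^3 · (1−p)^3
= 10 · 0.052734 · 0.24414 = 0.128746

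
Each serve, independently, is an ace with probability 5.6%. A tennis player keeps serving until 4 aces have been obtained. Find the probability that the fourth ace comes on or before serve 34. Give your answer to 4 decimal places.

0.1205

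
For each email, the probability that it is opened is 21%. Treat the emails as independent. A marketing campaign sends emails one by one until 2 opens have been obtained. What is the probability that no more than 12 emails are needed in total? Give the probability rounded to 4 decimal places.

0.7524

Finishing within 12 emails ⇔ at least 2 successes in the first 12. With X ~ Binomial(12, 0.21), P(Y ≤ 12) = 1 − P(X ≤ 1).
  k=0: C(12,0)·0.21^0·0.79^12 = 0.059092
  k=1: C(12,1)·0.21^1·0.79^11 = 0.188494
1 − 0.247586 = 0.752414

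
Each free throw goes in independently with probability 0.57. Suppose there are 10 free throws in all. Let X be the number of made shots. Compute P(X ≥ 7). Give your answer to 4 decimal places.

0.3102

X ~ Binomial(10, 0.57); P(X ≥ 7) = Σ C(10,k) p^k (1−p)^(10−k) over k:
  k=7: C(10,7)·0.57^7·0.43^3 = 0.186514
  k=8: C(10,8)·0.57^8·0.43^2 = 0.092715
  k=9: C(10,9)·0.57^9·0.43^1 = 0.027311
  k=10: C(10,10)·0.57^10·0.43^0 = 0.003620
Total = 0.310160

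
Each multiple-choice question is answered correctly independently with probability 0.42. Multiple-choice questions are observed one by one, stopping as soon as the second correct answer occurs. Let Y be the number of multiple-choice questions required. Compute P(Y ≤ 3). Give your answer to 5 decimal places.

0.38102

Finishing within 3 multiple-choice questions ⇔ at least 2 successes in the first 3. With X ~ Binomial(3, 0.42), P(Y ≤ 3) = 1 − P(X ≤ 1).
  k=0: C(3,0)·0.42^0·0.58^3 = 0.1951120
  k=1: C(3,1)·0.42^1·0.58^2 = 0.4238640
1 − 0.6189760 = 0.3810240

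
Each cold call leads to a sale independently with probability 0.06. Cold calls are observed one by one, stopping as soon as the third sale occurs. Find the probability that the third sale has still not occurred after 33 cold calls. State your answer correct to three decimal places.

Needing more than 33 cold calls ⇔ fewer than 3 successes in the first 33. With X ~ Binomial(33, 0.06), P(Y > 33) = P(X ≤ 2).
  k=0: C(33,0)·0.06^0·0.94^33 = 0.12978
  k=1: C(33,1)·0.06^1·0.94^32 = 0.27337
  k=2: C(33,2)·0.06^2·0.94^31 = 0.27919
P(X ≤ 2) = 0.68235

0.682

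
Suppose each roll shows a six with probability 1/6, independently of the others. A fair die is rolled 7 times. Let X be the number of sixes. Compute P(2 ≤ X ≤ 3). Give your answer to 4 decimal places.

0.3126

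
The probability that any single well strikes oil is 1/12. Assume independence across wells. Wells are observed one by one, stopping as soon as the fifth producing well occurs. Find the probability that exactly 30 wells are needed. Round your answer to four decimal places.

Y = trial on which the fifth success occurs; negative binomial, r=5, p=0.083333.
P(Y=30) = C(29,4) · p^5 · (1−p)^25
= 23751 · 4.0188e-06 · 0.11358 = 0.010841

0.0108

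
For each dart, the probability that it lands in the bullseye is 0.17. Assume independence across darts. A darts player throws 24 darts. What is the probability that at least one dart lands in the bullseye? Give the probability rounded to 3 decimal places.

P(at least one) = 1 − P(none) = 1 − (1 − 0.17)^24
= 1 − 0.01143 = 0.98857

0.989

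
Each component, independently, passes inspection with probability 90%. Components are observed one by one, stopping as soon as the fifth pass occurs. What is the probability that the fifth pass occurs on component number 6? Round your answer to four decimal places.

Y = trial on which the fifth success occurs; negative binomial, r=5, p=0.90.
P(Y=6) = C(5,4) · p^5 · (1−p)^1
= 5 · 0.59049 · 0.1 = 0.295245

0.2952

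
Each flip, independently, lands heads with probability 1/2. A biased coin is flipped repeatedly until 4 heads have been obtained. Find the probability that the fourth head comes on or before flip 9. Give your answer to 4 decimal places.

Finishing within 9 flips ⇔ at least 4 successes in the first 9. With X ~ Binomial(9, 0.50), P(Y ≤ 9) = 1 − P(X ≤ 3).
  k=0: C(9,0)·0.50^0·0.50^9 = 0.001953
  k=1: C(9,1)·0.50^1·0.50^8 = 0.017578
  k=2: C(9,2)·0.50^2·0.50^7 = 0.070312
  k=3: C(9,3)·0.50^3·0.50^6 = 0.164062
1 − 0.253906 = 0.746094

0.7461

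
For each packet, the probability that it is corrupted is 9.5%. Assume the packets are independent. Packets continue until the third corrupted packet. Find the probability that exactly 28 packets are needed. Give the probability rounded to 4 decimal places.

0.0248

Y = trial on which the third success occurs; negative binomial, r=3, p=0.095.
P(Y=28) = C(27,2) · p^3 · (1−p)^25
= 351 · 0.00085737 · 0.082455 = 0.024814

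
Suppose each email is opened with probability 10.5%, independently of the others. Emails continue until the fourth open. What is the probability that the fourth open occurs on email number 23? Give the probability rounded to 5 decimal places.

Y = trial on which the fourth success occurs; negative binomial, r=4, p=0.105.
P(Y=23) = C(22,3) · p^4 · (1−p)^19
= 1540 · 0.00012155 · 0.12152 = 0.0227466

0.02275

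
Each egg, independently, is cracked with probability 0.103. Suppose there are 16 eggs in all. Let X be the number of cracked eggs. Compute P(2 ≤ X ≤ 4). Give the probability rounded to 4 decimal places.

X ~ Binomial(16, 0.103); P(2 ≤ X ≤ 4) = Σ C(16,k) p^k (1−p)^(16−k) over k:
  k=2: C(16,2)·0.103^2·0.897^14 = 0.277939
  k=3: C(16,3)·0.103^3·0.897^13 = 0.148937
  k=4: C(16,4)·0.103^4·0.897^12 = 0.055581
Total = 0.482457

0.4825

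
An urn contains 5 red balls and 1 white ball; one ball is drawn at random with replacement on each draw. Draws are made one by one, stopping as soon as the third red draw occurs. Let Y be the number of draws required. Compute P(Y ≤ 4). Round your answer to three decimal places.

Finishing within 4 draws ⇔ at least 3 successes in the first 4. With X ~ Binomial(4, 0.833333), P(Y ≤ 4) = 1 − P(X ≤ 2).
  k=0: C(4,0)·0.833333^0·0.166667^4 = 0.00077
  k=1: C(4,1)·0.833333^1·0.166667^3 = 0.01543
  k=2: C(4,2)·0.833333^2·0.166667^2 = 0.11574
1 − 0.13194 = 0.86806

0.868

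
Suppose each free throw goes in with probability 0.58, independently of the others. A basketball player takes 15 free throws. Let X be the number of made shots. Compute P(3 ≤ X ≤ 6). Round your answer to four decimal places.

X ~ Binomial(15, 0.58); P(3 ≤ X ≤ 6) = Σ C(15,k) p^k (1−p)^(15−k) over k:
  k=3: C(15,3)·0.58^3·0.42^12 = 0.002675
  k=4: C(15,4)·0.58^4·0.42^11 = 0.011081
  k=5: C(15,5)·0.58^5·0.42^10 = 0.033666
  k=6: C(15,6)·0.58^6·0.42^9 = 0.077485
Total = 0.124906

0.1249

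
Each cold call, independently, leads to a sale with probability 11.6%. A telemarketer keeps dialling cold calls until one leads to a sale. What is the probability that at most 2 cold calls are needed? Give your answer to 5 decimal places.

Y = number of cold calls to the first success; geometric, p = 0.116.
P(Y ≤ 2) = 1 − (1−p)^2 = 1 − 0.7814560 = 0.2185440

0.21854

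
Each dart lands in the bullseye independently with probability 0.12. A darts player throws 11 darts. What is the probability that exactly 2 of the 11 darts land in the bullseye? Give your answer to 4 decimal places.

0.2507

X ~ Binomial(n=11, p=0.12).
P(X=2) = C(11,2) · p^2 · (1−p)^9
= 55 · 0.0144 · 0.31648 = 0.250651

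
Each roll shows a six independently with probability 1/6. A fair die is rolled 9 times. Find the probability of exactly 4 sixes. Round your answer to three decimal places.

0.039

X ~ Binomial(n=9, p=0.166667).
P(X=4) = C(9,4) · p^4 · (1−p)^5
= 126 · 0.0007716 · 0.40188 = 0.03907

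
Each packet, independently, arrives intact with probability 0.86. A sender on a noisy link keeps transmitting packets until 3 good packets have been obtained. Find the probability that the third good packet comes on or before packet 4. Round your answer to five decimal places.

0.90320

Finishing within 4 packets ⇔ at least 3 successes in the first 4. With X ~ Binomial(4, 0.86), P(Y ≤ 4) = 1 − P(X ≤ 2).
  k=0: C(4,0)·0.86^0·0.14^4 = 0.0003842
  k=1: C(4,1)·0.86^1·0.14^3 = 0.0094394
  k=2: C(4,2)·0.86^2·0.14^2 = 0.0869770
1 − 0.0968005 = 0.9031995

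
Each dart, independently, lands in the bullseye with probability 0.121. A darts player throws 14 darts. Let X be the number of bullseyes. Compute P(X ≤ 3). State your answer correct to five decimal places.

X ~ Binomial(14, 0.121); P(X ≤ 3) = Σ C(14,k) p^k (1−p)^(14−k) over k:
  k=0: C(14,0)·0.121^0·0.879^14 = 0.1643782
  k=1: C(14,1)·0.121^1·0.879^13 = 0.3167880
  k=2: C(14,2)·0.121^2·0.879^12 = 0.2834514
  k=3: C(14,3)·0.121^3·0.879^11 = 0.1560756
Total = 0.9206933

0.92069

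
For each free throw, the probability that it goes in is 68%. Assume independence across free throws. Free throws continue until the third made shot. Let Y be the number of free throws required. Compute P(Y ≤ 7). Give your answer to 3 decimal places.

0.962

Finishing within 7 free throws ⇔ at least 3 successes in the first 7. With X ~ Binomial(7, 0.68), P(Y ≤ 7) = 1 − P(X ≤ 2).
  k=0: C(7,0)·0.68^0·0.32^7 = 0.00034
  k=1: C(7,1)·0.68^1·0.32^6 = 0.00511
  k=2: C(7,2)·0.68^2·0.32^5 = 0.03258
1 − 0.03804 = 0.96196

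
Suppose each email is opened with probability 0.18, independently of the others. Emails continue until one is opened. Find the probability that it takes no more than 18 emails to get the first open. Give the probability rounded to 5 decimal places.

Y = number of emails to the first success; geometric, p = 0.18.
P(Y ≤ 18) = 1 − (1−p)^18 = 1 − 0.0280963 = 0.9719037

0.97190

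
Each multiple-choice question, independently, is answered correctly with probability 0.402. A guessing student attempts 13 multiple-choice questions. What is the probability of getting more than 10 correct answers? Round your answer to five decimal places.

0.00138

X ~ Binomial(13, 0.402); P(X ≥ 11) = Σ C(13,k) p^k (1−p)^(13−k) over k:
  k=11: C(13,11)·0.402^11·0.598^2 = 0.0012359
  k=12: C(13,12)·0.402^12·0.598^1 = 0.0001385
  k=13: C(13,13)·0.402^13·0.598^0 = 0.0000072
Total = 0.0013815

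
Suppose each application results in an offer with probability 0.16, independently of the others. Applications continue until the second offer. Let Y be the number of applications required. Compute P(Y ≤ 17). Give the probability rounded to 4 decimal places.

0.7813

Finishing within 17 applications ⇔ at least 2 successes in the first 17. With X ~ Binomial(17, 0.16), P(Y ≤ 17) = 1 − P(X ≤ 1).
  k=0: C(17,0)·0.16^0·0.84^17 = 0.051612
  k=1: C(17,1)·0.16^1·0.84^16 = 0.167123
1 − 0.218735 = 0.781265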